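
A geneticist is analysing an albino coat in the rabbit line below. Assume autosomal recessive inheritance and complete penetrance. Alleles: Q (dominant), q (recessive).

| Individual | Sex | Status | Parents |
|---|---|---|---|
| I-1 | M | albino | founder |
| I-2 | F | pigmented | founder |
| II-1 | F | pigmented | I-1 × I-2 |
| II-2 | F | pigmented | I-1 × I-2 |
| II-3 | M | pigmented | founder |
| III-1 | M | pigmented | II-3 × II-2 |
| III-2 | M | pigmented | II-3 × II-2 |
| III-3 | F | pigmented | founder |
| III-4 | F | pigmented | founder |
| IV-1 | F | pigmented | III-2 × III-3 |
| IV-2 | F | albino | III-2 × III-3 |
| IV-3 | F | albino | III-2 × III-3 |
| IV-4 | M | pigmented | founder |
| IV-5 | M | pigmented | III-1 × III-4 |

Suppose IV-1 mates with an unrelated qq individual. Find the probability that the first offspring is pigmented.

2/3

III-2 is pigmented so carries Q and passed q to IV-2 (qq), so III-2 is Qq.
III-3 is pigmented so carries Q and passed q to IV-2 (qq), so III-3 is Qq.
IV-1 is a pigmented offspring of III-2 (Qq) × III-3 (Qq), whose cross gives 1/4 QQ : 1/2 Qq : 1/4 qq; conditioning on being pigmented, IV-1 is QQ with probability 1/3, Qq with probability 2/3.
Summing over parental genotype combinations, P(offspring is pigmented) = 1/3·1 + 2/3·1/2 = 2/3.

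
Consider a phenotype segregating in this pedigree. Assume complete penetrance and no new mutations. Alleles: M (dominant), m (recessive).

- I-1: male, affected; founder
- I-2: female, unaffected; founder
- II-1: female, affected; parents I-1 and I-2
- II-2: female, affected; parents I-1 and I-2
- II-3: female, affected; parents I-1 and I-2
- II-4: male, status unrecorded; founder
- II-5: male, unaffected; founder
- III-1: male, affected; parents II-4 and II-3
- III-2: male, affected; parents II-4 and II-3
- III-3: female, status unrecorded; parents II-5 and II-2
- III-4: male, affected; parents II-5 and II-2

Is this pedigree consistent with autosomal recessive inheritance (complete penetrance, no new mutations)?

Yes

A consistent assignment under autosomal recessive exists: I-1 mm, I-2 Mm, II-1 mm, II-2 mm, II-3 mm, II-4 Mm, II-5 Mm, III-1 mm, III-2 mm, III-3 Mm, III-4 mm.
In this assignment every recorded phenotype matches its genotype and every non-founder's genotype is obtainable from its parents' genotypes, so the pedigree is consistent.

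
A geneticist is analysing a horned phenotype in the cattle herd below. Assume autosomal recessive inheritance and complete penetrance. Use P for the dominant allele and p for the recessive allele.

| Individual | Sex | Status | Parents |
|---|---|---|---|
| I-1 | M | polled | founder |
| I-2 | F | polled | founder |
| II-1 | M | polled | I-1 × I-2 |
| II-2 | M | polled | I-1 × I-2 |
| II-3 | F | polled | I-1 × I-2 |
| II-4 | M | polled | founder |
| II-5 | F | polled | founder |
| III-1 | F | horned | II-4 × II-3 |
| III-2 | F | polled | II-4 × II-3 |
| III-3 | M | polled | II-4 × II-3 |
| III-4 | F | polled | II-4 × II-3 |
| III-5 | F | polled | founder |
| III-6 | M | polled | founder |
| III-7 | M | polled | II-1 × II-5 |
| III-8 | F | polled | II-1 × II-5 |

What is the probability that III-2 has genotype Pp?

II-4 is polled so carries P and passed p to III-1 (pp), so II-4 is Pp.
II-3 is polled so carries P and passed p to III-1 (pp), so II-3 is Pp.
Their cross gives offspring ratios 1/4 PP : 1/2 Pp : 1/4 pp. Conditioning on III-2 being polled, P(Pp) = 1/2 / 3/4 = 2/3.

2/3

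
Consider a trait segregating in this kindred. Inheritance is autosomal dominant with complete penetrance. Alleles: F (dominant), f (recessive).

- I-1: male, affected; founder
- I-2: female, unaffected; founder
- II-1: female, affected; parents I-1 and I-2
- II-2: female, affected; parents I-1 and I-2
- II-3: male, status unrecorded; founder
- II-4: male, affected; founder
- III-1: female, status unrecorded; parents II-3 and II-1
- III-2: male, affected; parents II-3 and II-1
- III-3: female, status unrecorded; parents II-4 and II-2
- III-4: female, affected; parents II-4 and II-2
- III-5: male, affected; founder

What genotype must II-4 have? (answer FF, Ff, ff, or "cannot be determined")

cannot be determined

II-4's phenotype allows FF or Ff, and no parent or child forces a single allele at both positions; consistent genotype assignments exist with II-4 as FF or Ff.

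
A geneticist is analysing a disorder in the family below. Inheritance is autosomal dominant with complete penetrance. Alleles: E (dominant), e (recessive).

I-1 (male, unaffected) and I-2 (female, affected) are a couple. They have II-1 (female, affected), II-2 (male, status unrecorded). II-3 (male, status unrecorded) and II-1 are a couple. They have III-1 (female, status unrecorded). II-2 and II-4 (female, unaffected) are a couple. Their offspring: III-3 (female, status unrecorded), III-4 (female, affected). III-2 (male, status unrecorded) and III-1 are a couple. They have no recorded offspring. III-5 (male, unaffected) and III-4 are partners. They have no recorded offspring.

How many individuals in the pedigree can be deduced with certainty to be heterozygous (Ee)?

Obligate heterozygotes: II-1 is affected so carries E and received e from I-1 (ee), so II-1 is Ee; II-2 passed E to III-4 (Ee, whose e came from II-4) and received e from I-1 (ee), so II-2 is Ee; III-4 is affected so carries E and received e from II-4 (ee), so III-4 is Ee.
Every other individual is either homozygous by phenotype or has at least one consistent homozygous assignment, so the count is 3.

3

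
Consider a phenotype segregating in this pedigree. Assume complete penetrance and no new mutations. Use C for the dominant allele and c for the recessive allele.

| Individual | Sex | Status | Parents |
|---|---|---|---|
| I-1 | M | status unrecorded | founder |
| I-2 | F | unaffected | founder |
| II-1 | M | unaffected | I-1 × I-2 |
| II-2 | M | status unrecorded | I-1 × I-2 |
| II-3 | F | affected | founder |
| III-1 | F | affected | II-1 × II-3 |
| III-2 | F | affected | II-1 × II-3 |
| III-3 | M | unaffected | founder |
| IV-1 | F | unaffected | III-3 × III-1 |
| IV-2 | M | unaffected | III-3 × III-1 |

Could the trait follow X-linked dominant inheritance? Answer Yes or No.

Yes

A consistent assignment under X-linked dominant exists: I-1 X^C Y, I-2 X^c X^c, II-1 X^c Y, II-2 X^c Y, II-3 X^C X^C, III-1 X^C X^c, III-2 X^C X^c, III-3 X^c Y, IV-1 X^c X^c, IV-2 X^c Y.
In this assignment every recorded phenotype matches its genotype and every non-founder's genotype is obtainable from its parents' genotypes, so the pedigree is consistent.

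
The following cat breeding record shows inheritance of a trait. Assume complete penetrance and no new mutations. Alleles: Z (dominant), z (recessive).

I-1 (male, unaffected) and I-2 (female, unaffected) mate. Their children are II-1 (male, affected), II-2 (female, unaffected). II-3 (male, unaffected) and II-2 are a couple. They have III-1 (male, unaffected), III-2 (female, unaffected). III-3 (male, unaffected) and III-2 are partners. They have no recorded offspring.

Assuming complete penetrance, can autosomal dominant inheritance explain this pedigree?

No

Under autosomal dominant, II-1 (affected, male) cannot arise from I-1 (unaffected) × I-2 (unaffected).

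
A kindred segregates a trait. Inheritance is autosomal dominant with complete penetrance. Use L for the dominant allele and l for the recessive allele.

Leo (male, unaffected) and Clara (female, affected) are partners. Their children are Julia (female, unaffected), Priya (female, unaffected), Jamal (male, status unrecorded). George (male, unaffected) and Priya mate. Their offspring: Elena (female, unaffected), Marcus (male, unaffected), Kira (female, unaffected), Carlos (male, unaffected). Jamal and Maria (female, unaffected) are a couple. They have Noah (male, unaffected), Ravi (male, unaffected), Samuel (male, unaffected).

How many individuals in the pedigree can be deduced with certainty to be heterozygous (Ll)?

Obligate heterozygotes: Clara is affected so carries L and passed l to Julia (ll), so Clara is Ll.
Every other individual is either homozygous by phenotype or has at least one consistent homozygous assignment, so the count is 1.

1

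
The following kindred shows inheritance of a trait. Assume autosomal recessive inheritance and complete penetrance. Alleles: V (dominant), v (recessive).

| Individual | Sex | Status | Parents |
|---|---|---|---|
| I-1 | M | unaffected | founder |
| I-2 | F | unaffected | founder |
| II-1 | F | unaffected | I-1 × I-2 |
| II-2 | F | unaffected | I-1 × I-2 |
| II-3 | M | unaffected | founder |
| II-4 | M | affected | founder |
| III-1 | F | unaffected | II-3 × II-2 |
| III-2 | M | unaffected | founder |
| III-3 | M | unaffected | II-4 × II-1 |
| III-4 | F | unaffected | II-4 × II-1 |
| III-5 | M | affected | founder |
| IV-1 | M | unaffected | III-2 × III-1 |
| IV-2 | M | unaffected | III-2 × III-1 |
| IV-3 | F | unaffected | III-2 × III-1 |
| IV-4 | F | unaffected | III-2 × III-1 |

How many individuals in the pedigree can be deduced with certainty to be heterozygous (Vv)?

2

Obligate heterozygotes: III-3 is unaffected so carries V and received v from II-4 (vv), so III-3 is Vv; III-4 is unaffected so carries V and received v from II-4 (vv), so III-4 is Vv.
Every other individual is either homozygous by phenotype or has at least one consistent homozygous assignment, so the count is 2.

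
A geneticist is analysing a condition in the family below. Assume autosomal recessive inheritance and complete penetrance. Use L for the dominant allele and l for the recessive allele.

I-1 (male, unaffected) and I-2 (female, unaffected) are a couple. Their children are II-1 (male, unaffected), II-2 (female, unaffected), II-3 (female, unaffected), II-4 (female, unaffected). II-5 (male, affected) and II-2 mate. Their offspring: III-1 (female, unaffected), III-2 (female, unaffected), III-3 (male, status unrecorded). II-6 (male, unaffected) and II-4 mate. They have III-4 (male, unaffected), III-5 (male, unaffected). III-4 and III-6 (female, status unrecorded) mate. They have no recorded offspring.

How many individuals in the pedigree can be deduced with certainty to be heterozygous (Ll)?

Obligate heterozygotes: III-1 is unaffected so carries L and received l from II-5 (ll), so III-1 is Ll; III-2 is unaffected so carries L and received l from II-5 (ll), so III-2 is Ll.
Every other individual is either homozygous by phenotype or has at least one consistent homozygous assignment, so the count is 2.

2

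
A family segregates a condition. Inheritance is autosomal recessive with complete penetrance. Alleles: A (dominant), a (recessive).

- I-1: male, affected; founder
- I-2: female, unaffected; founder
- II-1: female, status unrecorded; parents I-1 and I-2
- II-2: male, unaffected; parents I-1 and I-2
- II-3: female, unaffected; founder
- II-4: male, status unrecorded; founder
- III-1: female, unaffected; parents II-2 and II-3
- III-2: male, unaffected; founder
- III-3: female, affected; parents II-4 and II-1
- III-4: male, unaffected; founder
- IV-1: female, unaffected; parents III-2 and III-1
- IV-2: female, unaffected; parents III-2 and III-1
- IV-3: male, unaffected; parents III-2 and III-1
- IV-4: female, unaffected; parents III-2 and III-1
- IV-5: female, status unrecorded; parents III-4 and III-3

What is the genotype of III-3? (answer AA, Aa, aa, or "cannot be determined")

aa

III-3 is affected, so III-3 is aa.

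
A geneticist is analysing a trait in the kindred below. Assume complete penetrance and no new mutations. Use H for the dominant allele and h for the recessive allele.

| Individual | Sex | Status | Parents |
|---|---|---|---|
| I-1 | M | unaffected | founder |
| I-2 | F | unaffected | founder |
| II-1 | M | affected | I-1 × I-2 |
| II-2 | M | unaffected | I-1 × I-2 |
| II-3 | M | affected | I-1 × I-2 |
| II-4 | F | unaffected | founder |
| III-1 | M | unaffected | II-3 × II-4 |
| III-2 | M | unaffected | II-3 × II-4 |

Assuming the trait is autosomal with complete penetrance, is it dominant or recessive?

I-1 and I-2 are both unaffected yet have an affected child II-1. Under dominance, an affected child requires at least one affected parent, so the trait cannot be dominant.

recessive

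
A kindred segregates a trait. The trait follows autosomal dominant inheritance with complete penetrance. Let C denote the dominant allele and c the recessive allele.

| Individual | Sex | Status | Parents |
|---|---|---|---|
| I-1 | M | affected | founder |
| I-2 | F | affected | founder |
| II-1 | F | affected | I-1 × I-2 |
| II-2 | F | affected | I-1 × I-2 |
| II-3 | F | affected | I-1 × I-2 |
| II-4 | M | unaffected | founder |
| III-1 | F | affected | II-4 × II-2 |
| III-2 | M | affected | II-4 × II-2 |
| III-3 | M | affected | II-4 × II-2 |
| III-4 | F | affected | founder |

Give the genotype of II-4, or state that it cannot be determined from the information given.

II-4 is unaffected, so II-4 is cc.

cc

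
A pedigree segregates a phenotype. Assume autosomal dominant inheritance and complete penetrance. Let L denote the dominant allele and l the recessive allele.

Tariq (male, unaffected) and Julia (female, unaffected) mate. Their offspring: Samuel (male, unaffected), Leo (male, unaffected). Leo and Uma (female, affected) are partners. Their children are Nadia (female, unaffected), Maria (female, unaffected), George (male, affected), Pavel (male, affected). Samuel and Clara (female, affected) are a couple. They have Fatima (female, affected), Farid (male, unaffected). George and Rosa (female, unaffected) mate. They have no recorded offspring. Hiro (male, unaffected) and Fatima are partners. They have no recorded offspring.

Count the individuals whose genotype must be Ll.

Obligate heterozygotes: Uma is affected so carries L and passed l to Nadia (ll), so Uma is Ll; Clara is affected so carries L and passed l to Farid (ll), so Clara is Ll; George is affected so carries L and received l from Leo (ll), so George is Ll; Pavel is affected so carries L and received l from Leo (ll), so Pavel is Ll; Fatima is affected so carries L and received l from Samuel (ll), so Fatima is Ll.
Every other individual is either homozygous by phenotype or has at least one consistent homozygous assignment, so the count is 5.

5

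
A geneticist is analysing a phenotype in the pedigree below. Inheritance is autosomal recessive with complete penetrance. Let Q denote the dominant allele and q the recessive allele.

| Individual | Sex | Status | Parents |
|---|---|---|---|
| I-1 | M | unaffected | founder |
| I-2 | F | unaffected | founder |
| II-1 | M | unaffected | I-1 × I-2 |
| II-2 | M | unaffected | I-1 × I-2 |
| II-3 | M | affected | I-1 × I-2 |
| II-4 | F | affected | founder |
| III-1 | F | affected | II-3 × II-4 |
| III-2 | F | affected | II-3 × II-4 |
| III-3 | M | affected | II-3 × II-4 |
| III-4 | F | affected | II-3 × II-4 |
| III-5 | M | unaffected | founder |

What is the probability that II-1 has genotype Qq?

I-1 is unaffected so carries Q and passed q to II-3 (qq), so I-1 is Qq.
I-2 is unaffected so carries Q and passed q to II-3 (qq), so I-2 is Qq.
Their cross gives offspring ratios 1/4 QQ : 1/2 Qq : 1/4 qq. Conditioning on II-1 being unaffected, P(Qq) = 1/2 / 3/4 = 2/3.

2/3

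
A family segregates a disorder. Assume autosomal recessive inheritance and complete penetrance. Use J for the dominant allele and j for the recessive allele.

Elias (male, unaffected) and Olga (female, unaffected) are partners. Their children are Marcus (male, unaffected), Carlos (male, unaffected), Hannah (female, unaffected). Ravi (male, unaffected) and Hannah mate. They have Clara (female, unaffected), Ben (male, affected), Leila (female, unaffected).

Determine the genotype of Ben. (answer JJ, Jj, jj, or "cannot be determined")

Ben is affected, so Ben is jj.

jj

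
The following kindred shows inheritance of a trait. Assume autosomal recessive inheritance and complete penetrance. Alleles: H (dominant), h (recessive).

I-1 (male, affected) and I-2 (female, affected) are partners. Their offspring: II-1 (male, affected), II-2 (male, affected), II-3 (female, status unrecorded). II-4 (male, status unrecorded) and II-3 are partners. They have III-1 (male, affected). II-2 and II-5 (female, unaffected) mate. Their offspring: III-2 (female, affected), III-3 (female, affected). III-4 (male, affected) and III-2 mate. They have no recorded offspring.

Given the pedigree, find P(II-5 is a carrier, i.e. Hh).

1

II-5 is unaffected so carries H and passed h to III-2 (hh), so II-5 is Hh, giving P(Hh) = 1.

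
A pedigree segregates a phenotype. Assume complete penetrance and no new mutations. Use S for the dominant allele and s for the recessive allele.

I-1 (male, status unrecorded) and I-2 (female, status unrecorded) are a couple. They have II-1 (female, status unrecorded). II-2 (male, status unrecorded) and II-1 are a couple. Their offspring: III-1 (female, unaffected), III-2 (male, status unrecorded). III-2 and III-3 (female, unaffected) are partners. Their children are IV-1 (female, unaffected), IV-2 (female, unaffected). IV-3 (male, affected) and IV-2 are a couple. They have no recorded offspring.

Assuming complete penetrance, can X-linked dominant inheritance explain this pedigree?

Yes

A consistent assignment under X-linked dominant exists: I-1 X^S Y, I-2 X^S X^s, II-1 X^S X^s, II-2 X^s Y, III-1 X^s X^s, III-2 X^s Y, III-3 X^s X^s, IV-1 X^s X^s, IV-2 X^s X^s, IV-3 X^S Y.
In this assignment every recorded phenotype matches its genotype and every non-founder's genotype is obtainable from its parents' genotypes, so the pedigree is consistent.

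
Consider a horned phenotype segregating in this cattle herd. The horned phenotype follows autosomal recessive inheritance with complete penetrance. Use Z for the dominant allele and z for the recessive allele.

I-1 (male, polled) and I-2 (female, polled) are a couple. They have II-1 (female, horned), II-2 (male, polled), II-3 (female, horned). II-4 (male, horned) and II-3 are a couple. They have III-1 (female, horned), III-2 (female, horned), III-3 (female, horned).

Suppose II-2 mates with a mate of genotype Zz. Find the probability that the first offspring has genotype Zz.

I-1 is polled so carries Z and passed z to II-1 (zz), so I-1 is Zz.
I-2 is polled so carries Z and passed z to II-1 (zz), so I-2 is Zz.
II-2 is a polled offspring of I-1 (Zz) × I-2 (Zz), whose cross gives 1/4 ZZ : 1/2 Zz : 1/4 zz; conditioning on being polled, II-2 is ZZ with probability 1/3, Zz with probability 2/3.
Summing over parental genotype combinations, P(offspring has genotype Zz) = 1/3·1/2 + 2/3·1/2 = 1/2.

1/2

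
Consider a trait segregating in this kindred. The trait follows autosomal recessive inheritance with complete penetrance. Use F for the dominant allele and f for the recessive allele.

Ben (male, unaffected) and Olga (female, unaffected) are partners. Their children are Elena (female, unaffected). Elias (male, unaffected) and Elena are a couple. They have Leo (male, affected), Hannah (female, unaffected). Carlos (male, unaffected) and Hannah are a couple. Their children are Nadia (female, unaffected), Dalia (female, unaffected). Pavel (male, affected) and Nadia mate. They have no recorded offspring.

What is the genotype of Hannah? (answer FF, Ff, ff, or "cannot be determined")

Hannah's phenotype allows FF or Ff, and no parent or child forces a single allele at both positions; consistent genotype assignments exist with Hannah as FF or Ff.

cannot be determined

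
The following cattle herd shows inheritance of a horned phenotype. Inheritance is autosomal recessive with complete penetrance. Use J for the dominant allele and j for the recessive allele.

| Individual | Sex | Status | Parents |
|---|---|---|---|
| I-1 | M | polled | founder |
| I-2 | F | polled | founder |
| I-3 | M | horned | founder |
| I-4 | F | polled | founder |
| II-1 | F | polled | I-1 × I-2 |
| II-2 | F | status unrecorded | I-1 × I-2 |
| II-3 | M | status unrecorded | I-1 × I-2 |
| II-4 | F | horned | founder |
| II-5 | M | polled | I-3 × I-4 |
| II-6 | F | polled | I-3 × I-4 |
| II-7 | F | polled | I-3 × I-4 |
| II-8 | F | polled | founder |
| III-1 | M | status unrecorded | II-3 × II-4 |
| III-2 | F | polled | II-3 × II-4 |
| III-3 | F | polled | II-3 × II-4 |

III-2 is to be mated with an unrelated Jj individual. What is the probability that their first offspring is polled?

3/4

III-2 is polled so carries J and received j from II-4 (jj), so III-2 is Jj.
The cross gives 1/4 JJ : 1/2 Jj : 1/4 jj, so P(offspring is polled) = 3/4.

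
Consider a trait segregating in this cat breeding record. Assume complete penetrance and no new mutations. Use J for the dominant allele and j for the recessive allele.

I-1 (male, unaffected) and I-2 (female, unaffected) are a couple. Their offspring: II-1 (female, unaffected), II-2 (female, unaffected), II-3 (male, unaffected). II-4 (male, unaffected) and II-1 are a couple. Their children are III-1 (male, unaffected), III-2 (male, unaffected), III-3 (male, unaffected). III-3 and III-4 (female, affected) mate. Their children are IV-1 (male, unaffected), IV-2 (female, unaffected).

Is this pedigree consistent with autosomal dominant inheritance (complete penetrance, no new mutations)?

A consistent assignment under autosomal dominant exists: I-1 jj, I-2 jj, II-1 jj, II-2 jj, II-3 jj, II-4 jj, III-1 jj, III-2 jj, III-3 jj, III-4 Jj, IV-1 jj, IV-2 jj.
In this assignment every recorded phenotype matches its genotype and every non-founder's genotype is obtainable from its parents' genotypes, so the pedigree is consistent.

Yes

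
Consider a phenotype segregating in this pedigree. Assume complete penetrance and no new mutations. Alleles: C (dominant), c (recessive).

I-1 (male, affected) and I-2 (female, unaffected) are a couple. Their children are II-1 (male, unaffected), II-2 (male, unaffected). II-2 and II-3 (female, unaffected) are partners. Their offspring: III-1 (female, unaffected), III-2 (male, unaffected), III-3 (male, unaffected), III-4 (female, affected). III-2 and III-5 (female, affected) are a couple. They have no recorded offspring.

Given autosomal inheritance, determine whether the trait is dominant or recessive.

recessive

II-2 and II-3 are both unaffected yet have an affected child III-4. Under dominance, an affected child requires at least one affected parent, so the trait cannot be dominant.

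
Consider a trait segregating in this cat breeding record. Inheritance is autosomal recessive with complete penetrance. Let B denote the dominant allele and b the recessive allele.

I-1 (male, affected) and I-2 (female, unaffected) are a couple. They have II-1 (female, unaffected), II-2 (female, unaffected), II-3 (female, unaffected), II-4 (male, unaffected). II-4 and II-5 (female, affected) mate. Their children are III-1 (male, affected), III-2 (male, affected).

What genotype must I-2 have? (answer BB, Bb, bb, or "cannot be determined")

cannot be determined

I-2's phenotype allows BB or Bb, and no parent or child forces a single allele at both positions; consistent genotype assignments exist with I-2 as BB or Bb.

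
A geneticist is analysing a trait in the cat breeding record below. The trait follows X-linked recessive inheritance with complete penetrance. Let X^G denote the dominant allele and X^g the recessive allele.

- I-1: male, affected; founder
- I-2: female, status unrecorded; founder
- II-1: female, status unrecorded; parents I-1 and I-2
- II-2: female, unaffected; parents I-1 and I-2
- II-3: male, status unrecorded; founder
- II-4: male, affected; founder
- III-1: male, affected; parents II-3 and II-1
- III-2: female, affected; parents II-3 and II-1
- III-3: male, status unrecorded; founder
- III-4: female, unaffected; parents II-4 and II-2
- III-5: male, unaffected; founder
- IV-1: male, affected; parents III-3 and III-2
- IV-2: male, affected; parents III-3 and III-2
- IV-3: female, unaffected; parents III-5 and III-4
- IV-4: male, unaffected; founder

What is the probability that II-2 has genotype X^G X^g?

II-2 is unaffected so carries G and received g from I-1 (X^g Y), so II-2 is X^G X^g, giving P(X^G X^g) = 1.

1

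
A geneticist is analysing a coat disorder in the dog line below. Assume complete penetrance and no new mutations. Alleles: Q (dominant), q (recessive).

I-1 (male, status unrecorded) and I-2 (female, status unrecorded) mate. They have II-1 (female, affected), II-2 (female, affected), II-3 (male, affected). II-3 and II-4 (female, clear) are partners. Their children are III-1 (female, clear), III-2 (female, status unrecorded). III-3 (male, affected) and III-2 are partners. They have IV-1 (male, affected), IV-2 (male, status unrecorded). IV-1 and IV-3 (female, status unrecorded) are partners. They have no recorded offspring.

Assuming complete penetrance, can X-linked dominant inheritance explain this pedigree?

Under X-linked dominant, III-1 (clear, female) cannot arise from II-3 (affected) × II-4 (clear).

No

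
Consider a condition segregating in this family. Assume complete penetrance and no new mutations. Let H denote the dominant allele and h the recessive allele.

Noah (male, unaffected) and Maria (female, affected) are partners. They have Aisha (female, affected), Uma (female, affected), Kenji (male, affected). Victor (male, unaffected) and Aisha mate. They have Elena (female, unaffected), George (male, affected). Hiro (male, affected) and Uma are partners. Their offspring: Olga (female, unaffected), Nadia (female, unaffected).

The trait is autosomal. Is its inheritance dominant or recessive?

dominant

Hiro and Uma are both affected yet have an unaffected child Olga. Under a recessive model two affected parents are homozygous and every child would be affected, so the trait cannot be recessive.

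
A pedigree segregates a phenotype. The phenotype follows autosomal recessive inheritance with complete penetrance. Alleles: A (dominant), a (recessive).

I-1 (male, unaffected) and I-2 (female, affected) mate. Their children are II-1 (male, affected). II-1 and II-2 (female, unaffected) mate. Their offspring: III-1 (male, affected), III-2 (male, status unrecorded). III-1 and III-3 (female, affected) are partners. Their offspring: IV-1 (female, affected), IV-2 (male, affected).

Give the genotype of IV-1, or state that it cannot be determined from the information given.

aa

IV-1 is affected, so IV-1 is aa.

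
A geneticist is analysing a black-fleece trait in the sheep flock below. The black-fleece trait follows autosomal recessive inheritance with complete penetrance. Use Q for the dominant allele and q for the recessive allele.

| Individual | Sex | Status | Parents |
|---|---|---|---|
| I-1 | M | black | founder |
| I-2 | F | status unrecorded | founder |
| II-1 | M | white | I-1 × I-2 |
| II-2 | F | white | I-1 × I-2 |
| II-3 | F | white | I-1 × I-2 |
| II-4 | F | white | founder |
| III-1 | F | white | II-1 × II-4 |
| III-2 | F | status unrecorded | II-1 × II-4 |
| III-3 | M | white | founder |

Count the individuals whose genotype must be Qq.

Obligate heterozygotes: II-1 is white so carries Q and received q from I-1 (qq), so II-1 is Qq; II-2 is white so carries Q and received q from I-1 (qq), so II-2 is Qq; II-3 is white so carries Q and received q from I-1 (qq), so II-3 is Qq.
Every other individual is either homozygous by phenotype or has at least one consistent homozygous assignment, so the count is 3.

3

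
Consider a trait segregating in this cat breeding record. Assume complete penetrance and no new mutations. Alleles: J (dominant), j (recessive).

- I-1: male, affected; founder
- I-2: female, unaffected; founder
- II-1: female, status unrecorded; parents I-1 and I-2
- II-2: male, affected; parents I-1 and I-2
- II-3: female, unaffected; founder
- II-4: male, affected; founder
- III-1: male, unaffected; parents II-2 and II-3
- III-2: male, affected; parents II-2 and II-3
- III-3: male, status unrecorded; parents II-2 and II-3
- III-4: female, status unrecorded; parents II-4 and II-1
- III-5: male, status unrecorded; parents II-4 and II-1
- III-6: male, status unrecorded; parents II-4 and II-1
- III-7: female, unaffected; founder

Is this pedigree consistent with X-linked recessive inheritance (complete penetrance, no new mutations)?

Yes

A consistent assignment under X-linked recessive exists: I-1 X^j Y, I-2 X^J X^j, II-1 X^J X^j, II-2 X^j Y, II-3 X^J X^j, II-4 X^j Y, III-1 X^J Y, III-2 X^j Y, III-3 X^J Y, III-4 X^J X^j, III-5 X^J Y, III-6 X^J Y, III-7 X^J X^J.
In this assignment every recorded phenotype matches its genotype and every non-founder's genotype is obtainable from its parents' genotypes, so the pedigree is consistent.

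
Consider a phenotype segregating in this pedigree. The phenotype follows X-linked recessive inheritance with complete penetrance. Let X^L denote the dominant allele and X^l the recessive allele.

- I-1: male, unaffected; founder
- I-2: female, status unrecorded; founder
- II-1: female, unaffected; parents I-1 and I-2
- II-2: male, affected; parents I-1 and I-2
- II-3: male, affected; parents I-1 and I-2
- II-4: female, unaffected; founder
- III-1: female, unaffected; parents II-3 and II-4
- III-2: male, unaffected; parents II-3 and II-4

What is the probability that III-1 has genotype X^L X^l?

1

III-1 is unaffected so carries L and received l from II-3 (X^l Y), so III-1 is X^L X^l, giving P(X^L X^l) = 1.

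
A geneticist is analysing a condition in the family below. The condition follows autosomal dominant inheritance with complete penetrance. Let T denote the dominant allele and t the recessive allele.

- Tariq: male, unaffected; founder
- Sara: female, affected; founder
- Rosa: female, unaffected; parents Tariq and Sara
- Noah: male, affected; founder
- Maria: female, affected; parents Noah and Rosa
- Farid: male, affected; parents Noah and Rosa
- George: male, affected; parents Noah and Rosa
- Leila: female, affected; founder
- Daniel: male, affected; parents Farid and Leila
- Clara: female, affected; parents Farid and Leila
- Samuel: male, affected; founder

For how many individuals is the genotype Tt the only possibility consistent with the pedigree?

Obligate heterozygotes: Sara is affected so carries T and passed t to Rosa (tt), so Sara is Tt; Maria is affected so carries T and received t from Rosa (tt), so Maria is Tt; Farid is affected so carries T and received t from Rosa (tt), so Farid is Tt; George is affected so carries T and received t from Rosa (tt), so George is Tt.
Every other individual is either homozygous by phenotype or has at least one consistent homozygous assignment, so the count is 4.

4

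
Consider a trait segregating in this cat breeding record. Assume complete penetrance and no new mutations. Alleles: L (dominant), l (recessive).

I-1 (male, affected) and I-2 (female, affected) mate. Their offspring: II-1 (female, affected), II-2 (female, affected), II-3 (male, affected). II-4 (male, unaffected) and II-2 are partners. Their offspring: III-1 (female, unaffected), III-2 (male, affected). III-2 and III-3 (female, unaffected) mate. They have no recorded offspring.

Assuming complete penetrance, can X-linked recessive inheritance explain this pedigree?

A consistent assignment under X-linked recessive exists: I-1 X^l Y, I-2 X^l X^l, II-1 X^l X^l, II-2 X^l X^l, II-3 X^l Y, II-4 X^L Y, III-1 X^L X^l, III-2 X^l Y, III-3 X^L X^L.
In this assignment every recorded phenotype matches its genotype and every non-founder's genotype is obtainable from its parents' genotypes, so the pedigree is consistent.

Yes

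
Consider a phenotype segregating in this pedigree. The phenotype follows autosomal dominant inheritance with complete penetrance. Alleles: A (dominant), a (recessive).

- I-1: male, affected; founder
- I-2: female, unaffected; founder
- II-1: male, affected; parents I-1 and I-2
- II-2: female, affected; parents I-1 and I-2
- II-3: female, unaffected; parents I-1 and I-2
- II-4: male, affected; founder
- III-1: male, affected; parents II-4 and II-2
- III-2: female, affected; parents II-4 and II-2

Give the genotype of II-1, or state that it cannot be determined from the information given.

Aa

From phenotype alone, II-1 is AA or Aa.
II-1 is affected so carries A and received a from I-2 (aa), so II-1 is Aa.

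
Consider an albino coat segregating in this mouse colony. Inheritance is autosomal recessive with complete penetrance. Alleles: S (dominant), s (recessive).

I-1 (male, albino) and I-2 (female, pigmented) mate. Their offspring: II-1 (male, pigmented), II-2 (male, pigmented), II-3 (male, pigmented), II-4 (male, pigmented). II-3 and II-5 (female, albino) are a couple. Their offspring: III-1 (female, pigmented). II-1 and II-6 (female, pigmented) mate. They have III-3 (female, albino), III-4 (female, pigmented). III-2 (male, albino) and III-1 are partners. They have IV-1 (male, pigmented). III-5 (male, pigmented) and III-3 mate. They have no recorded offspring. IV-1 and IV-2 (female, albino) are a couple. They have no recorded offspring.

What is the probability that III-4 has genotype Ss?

2/3

II-1 is pigmented so carries S and received s from I-1 (ss), so II-1 is Ss.
II-6 is pigmented so carries S and passed s to III-3 (ss), so II-6 is Ss.
Their cross gives offspring ratios 1/4 SS : 1/2 Ss : 1/4 ss. Conditioning on III-4 being pigmented, P(Ss) = 1/2 / 3/4 = 2/3.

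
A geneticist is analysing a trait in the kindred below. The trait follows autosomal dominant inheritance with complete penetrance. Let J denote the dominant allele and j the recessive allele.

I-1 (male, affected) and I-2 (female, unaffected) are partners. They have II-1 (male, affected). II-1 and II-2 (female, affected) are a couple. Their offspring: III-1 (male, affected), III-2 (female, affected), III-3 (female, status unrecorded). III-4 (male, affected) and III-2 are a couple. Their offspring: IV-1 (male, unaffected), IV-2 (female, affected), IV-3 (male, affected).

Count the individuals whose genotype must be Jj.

3

Obligate heterozygotes: II-1 is affected so carries J and received j from I-2 (jj), so II-1 is Jj; III-2 is affected so carries J and passed j to IV-1 (jj), so III-2 is Jj; III-4 is affected so carries J and passed j to IV-1 (jj), so III-4 is Jj.
Every other individual is either homozygous by phenotype or has at least one consistent homozygous assignment, so the count is 3.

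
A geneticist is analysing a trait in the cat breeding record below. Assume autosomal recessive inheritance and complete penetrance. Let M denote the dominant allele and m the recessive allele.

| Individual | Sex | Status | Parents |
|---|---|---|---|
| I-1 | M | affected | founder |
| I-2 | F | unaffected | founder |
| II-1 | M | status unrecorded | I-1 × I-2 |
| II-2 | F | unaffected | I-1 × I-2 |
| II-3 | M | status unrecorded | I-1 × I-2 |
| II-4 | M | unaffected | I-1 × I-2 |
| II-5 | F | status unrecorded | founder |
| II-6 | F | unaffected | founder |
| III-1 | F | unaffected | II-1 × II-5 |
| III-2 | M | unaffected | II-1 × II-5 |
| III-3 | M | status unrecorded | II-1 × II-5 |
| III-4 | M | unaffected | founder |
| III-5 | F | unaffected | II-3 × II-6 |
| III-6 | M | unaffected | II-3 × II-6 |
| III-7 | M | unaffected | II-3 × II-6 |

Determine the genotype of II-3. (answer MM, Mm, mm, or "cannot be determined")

II-3's phenotype is unrecorded, and no parent or child forces a single allele at both positions; consistent genotype assignments exist with II-3 as Mm or mm.

cannot be determined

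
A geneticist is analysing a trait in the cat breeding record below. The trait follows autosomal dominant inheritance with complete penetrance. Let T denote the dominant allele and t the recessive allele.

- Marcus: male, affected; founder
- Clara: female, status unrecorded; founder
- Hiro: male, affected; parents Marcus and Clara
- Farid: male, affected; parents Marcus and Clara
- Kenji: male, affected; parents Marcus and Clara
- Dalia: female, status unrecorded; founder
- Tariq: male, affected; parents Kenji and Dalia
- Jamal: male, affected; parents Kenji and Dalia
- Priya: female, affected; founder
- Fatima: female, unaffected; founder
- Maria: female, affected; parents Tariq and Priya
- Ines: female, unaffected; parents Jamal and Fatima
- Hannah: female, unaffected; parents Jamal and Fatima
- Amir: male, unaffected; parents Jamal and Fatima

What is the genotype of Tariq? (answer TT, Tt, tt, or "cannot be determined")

Tariq's phenotype allows TT or Tt, and no parent or child forces a single allele at both positions; consistent genotype assignments exist with Tariq as TT or Tt.

cannot be determined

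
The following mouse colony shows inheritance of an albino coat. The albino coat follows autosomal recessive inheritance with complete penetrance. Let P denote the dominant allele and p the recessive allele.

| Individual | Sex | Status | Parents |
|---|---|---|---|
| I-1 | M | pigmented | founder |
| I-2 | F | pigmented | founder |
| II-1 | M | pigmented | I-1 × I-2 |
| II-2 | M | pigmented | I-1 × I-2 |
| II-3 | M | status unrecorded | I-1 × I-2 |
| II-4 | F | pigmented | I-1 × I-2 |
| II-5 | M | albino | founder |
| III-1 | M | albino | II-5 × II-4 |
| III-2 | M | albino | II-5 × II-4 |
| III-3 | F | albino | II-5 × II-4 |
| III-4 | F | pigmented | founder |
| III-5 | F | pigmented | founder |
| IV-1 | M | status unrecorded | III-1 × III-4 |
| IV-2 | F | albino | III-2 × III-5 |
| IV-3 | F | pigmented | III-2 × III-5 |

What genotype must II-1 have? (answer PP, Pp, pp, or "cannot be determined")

cannot be determined

II-1's phenotype allows PP or Pp, and no parent or child forces a single allele at both positions; consistent genotype assignments exist with II-1 as PP or Pp.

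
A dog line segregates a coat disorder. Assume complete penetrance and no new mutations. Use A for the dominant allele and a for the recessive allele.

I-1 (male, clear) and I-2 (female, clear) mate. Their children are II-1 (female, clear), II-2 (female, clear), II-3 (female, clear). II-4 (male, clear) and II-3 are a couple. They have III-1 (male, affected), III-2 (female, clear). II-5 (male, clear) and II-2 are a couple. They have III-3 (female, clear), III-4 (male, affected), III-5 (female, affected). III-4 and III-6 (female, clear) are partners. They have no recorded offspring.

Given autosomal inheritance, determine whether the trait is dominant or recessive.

recessive

II-4 and II-3 are both clear yet have an affected child III-1. Under dominance, an affected child requires at least one affected parent, so the trait cannot be dominant.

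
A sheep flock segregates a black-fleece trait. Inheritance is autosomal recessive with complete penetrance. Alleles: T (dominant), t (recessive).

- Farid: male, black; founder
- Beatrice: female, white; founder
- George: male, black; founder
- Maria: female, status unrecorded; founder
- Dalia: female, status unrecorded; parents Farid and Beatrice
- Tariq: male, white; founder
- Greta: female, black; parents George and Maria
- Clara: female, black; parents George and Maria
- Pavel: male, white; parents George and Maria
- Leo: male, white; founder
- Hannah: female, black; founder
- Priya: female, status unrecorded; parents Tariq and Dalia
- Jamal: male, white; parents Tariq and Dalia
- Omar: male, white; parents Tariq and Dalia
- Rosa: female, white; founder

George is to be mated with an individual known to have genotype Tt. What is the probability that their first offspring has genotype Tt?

George is black, so George is tt.
The cross gives 1/2 Tt : 1/2 tt, so P(offspring has genotype Tt) = 1/2.

1/2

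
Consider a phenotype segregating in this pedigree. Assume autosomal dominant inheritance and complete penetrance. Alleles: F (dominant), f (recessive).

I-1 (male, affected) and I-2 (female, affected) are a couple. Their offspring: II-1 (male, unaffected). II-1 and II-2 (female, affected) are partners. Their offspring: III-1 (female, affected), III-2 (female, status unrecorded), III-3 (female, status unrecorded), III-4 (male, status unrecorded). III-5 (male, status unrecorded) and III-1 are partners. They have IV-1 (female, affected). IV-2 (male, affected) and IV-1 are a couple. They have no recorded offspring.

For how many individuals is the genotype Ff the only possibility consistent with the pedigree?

3

Obligate heterozygotes: I-1 is affected so carries F and passed f to II-1 (ff), so I-1 is Ff; I-2 is affected so carries F and passed f to II-1 (ff), so I-2 is Ff; III-1 is affected so carries F and received f from II-1 (ff), so III-1 is Ff.
Every other individual is either homozygous by phenotype or has at least one consistent homozygous assignment, so the count is 3.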